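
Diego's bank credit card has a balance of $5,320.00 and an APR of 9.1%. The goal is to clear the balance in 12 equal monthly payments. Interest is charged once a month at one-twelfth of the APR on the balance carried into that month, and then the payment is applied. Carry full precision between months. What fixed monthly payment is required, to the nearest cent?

$465.49

Monthly rate r = 9.1%/12 = 0.758333% = 0.00758333.
Level-payment amortization: P = B₀·r / (1 − (1+r)^(−n)) = 5320.00·0.00758333 / (1 − 1.00758^(−12)).
Denominator 1 − (1+r)^(−12) = 0.0866687898.
P = 40.3433 / 0.0866687898 ≈ 465.49.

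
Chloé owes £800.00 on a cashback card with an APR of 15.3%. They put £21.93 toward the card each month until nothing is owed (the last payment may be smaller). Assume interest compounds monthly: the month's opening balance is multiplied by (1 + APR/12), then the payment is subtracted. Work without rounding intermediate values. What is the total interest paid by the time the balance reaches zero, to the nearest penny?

£283.09

Monthly rate r = 15.3%/12 = 1.275% = 0.01275.
Payoff takes n = ⌈−ln(1 − rB₀/P)/ln(1+r)⌉ = ⌈49.387⌉ = 50 payments; the last is £8.52.
Total paid = 49·£21.93 + £8.52 = £1,083.09.
Total interest = total paid − principal = £1,083.09 − £800.00 = £283.09.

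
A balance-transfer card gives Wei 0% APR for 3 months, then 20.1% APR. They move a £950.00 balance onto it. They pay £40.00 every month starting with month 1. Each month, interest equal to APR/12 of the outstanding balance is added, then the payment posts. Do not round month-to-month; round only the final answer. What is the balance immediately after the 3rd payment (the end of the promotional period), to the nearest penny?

£830.00

Promo months 1–3 at r₀ = 0%/12 = 0; months 4+ at r₁ = 20.1%/12 = 0.01675.
After month 3 (no interest yet): B = £950.00 − 3·£40.00 = £830.00.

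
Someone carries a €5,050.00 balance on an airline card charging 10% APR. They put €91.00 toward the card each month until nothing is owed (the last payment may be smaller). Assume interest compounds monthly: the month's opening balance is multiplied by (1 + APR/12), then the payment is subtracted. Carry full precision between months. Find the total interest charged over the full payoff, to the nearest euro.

Monthly rate r = 10%/12 = 0.833333% = 0.00833333.
Payoff takes n = ⌈−ln(1 − rB₀/P)/ln(1+r)⌉ = ⌈74.799⌉ = 75 payments; the last is €72.76.
Total paid = 74·€91.00 + €72.76 = €6,806.76.
Total interest = total paid − principal = €6,806.76 − €5,050.00 = €1,756.76.

€1,757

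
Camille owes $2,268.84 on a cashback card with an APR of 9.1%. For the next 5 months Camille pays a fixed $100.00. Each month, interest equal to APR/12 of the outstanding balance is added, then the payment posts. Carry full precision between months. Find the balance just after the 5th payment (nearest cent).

$1,848.54

Monthly rate r = 9.1%/12 = 0.758333% = 0.00758333.
Each month: B ← B·(1+r) − $100.00.
Month 1: interest $17.21; balance after payment $2,186.05.
Month 2: interest $16.58; balance after payment $2,102.62.
Month 3: interest $15.94; balance after payment $2,018.57.
Month 4: interest $15.31; balance after payment $1,933.88.
Month 5: interest $14.67; balance after payment $1,848.54.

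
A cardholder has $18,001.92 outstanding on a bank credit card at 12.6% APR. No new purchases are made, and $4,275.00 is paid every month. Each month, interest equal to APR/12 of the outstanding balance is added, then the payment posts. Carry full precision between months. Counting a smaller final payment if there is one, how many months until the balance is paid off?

Monthly rate r = 12.6%/12 = 1.05% = 0.0105.
Recurrence: B ← B·(1+r) − $4,275.00.
Month 1: interest $189.02; balance after payment $13,915.94.
Month 2: interest $146.12; balance after payment $9,787.06.
Month 3: interest $102.76; balance after payment $5,614.82.
Month 4: interest $58.96; balance after payment $1,398.78.
Month 5: interest $14.69; balance after payment $0.00.

5 payments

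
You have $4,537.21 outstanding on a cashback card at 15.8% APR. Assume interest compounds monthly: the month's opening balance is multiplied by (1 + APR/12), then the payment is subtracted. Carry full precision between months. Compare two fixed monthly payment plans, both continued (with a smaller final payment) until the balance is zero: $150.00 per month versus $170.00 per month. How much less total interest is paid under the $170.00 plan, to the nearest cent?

Monthly rate r = 15.8%/12 = 1.31667% = 0.0131667.
At $150.00/mo: n = ⌈−ln(1 − rB₀/P)/ln(1+r)⌉ = 39 payments (last $124.81); total interest = total paid − $4,537.21 = $1,287.60.
At $170.00/mo: 34 payments (last $16.89); total interest $1,089.68.
Interest saved = $1,287.60 − $1,089.68 = $197.92.

$197.92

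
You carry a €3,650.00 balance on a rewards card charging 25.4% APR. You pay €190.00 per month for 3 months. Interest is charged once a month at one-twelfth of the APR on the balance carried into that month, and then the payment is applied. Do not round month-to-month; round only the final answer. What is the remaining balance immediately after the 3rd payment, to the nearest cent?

€3,304.57

Monthly rate r = 25.4%/12 = 2.11667% = 0.0211667.
Each month: B ← B·(1+r) − €190.00.
Month 1: interest €77.26; balance after payment €3,537.26.
Month 2: interest €74.87; balance after payment €3,422.13.
Month 3: interest €72.44; balance after payment €3,304.57.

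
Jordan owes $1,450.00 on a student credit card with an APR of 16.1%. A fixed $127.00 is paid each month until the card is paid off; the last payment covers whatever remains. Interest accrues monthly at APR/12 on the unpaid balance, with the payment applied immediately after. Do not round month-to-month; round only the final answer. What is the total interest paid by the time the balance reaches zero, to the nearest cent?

Monthly rate r = 16.1%/12 = 1.34167% = 0.0134167.
Payoff takes n = ⌈−ln(1 − rB₀/P)/ln(1+r)⌉ = ⌈12.476⌉ = 13 payments; the last is $60.63.
Total paid = 12·$127.00 + $60.63 = $1,584.63.
Total interest = total paid − principal = $1,584.63 − $1,450.00 = $134.63.

$134.63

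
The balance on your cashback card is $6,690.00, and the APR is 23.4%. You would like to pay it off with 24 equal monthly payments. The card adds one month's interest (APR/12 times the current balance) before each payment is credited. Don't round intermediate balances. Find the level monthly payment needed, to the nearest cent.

$351.71

Monthly rate r = 23.4%/12 = 1.95% = 0.0195.
Level-payment amortization: P = B₀·r / (1 − (1+r)^(−n)) = 6690.00·0.0195 / (1 − 1.0195^(−24)).
Denominator 1 − (1+r)^(−24) = 0.370919132.
P = 130.455 / 0.370919132 ≈ 351.71.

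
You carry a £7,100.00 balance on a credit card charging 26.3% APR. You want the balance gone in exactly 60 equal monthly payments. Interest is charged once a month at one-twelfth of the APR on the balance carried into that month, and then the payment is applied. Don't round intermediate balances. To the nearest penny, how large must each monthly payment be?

£213.84

Monthly rate r = 26.3%/12 = 2.19167% = 0.0219167.
Level-payment amortization: P = B₀·r / (1 − (1+r)^(−n)) = 7100.00·0.0219167 / (1 − 1.02192^(−60)).
Denominator 1 − (1+r)^(−60) = 0.727685312.
P = 155.608 / 0.727685312 ≈ 213.84.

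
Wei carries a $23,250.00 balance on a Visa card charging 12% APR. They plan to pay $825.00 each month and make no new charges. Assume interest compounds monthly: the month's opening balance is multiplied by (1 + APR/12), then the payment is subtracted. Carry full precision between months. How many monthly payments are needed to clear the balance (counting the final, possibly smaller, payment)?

34 months

Monthly rate r = 12%/12 = 1% = 0.01.
Recurrence: B ← B·(1+r) − $825.00.
Month 1: interest $232.50; balance after payment $22,657.50.
Month 2: interest $226.58; balance after payment $22,059.08.
Closed form: n = −ln(1 − rB₀/P)/ln(1+r) = −ln(0.71818)/ln(1.01) ≈ 33.268, so the balance reaches zero during payment 34.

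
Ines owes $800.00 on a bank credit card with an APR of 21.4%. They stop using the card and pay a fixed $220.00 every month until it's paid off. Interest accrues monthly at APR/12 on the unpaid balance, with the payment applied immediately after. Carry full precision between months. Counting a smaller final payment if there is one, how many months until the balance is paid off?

Monthly rate r = 21.4%/12 = 1.78333% = 0.0178333.
Recurrence: B ← B·(1+r) − $220.00.
Month 1: interest $14.27; balance after payment $594.27.
Month 2: interest $10.60; balance after payment $384.86.
Month 3: interest $6.86; balance after payment $171.73.
Month 4: interest $3.06; balance after payment $0.00.

4 months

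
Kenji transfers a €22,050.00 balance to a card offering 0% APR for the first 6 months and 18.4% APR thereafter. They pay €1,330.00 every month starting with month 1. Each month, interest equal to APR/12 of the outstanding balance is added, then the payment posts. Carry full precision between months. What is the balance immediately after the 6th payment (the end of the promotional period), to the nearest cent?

€14,070.00

Promo months 1–6 at r₀ = 0%/12 = 0; months 7+ at r₁ = 18.4%/12 = 0.0153333.
After month 6 (no interest yet): B = €22,050.00 − 6·€1,330.00 = €14,070.00.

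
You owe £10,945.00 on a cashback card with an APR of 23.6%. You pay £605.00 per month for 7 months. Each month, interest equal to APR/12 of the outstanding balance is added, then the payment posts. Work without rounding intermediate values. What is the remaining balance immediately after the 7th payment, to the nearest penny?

Monthly rate r = 23.6%/12 = 1.96667% = 0.0196667.
Each month: B ← B·(1+r) − £605.00.
Month 1: interest £215.25; balance after payment £10,555.25.
Month 2: interest £207.59; balance after payment £10,157.84.
Month 3: interest £199.77; balance after payment £9,752.61.
Month 4: interest £191.80; balance after payment £9,339.41.
Month 5: interest £183.68; balance after payment £8,918.09.
Month 6: interest £175.39; balance after payment £8,488.47.
Month 7: interest £166.94; balance after payment £8,050.41.

£8,050.41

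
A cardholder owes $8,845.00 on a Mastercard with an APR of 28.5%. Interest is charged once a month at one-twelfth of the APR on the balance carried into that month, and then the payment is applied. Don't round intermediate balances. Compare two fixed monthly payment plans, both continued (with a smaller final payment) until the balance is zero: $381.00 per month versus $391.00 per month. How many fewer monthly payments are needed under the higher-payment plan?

Monthly rate r = 28.5%/12 = 2.375% = 0.02375.
At $381.00/mo: n = ⌈−ln(1 − rB₀/P)/ln(1+r)⌉ = 35 payments (last $57.02); total interest = total paid − $8,845.00 = $4,166.02.
At $391.00/mo: 33 payments (last $325.06); total interest $3,992.06.
Payments saved = 35 − 33 = 2.

2 fewer payments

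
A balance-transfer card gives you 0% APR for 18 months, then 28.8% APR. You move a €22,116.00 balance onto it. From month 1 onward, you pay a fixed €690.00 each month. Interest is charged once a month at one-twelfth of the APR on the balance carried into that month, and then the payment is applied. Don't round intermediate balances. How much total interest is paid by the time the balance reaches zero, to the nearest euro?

Promo months 1–18 at r₀ = 0%/12 = 0; months 19+ at r₁ = 28.8%/12 = 0.024.
After month 18 (no interest yet): B = €22,116.00 − 18·€690.00 = €9,696.00.
Then at r₁ with €690.00/mo: n₂ = −ln(1 − r₁·B/P)/ln(1+r₁) ≈ 17.34 → 18 more payments.
Total paid = 35·€690.00 + €239.83 = €24,389.83; interest = €24,389.83 − €22,116.00 = €2,273.83.

€2,274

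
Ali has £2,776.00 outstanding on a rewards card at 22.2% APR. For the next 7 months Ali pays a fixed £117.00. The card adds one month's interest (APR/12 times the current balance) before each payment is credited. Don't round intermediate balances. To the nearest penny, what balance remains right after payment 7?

Monthly rate r = 22.2%/12 = 1.85% = 0.0185.
Each month: B ← B·(1+r) − £117.00.
Month 1: interest £51.36; balance after payment £2,710.36.
Month 2: interest £50.14; balance after payment £2,643.50.
Month 3: interest £48.90; balance after payment £2,575.40.
Month 4: interest £47.64; balance after payment £2,506.05.
Month 5: interest £46.36; balance after payment £2,435.41.
Month 6: interest £45.06; balance after payment £2,363.46.
Month 7: interest £43.72; balance after payment £2,290.19.

£2,290.19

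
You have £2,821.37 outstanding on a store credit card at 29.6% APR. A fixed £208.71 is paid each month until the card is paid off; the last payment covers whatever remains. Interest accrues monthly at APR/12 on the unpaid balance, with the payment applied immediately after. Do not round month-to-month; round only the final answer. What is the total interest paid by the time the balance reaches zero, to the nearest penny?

Monthly rate r = 29.6%/12 = 2.46667% = 0.0246667.
Payoff takes n = ⌈−ln(1 − rB₀/P)/ln(1+r)⌉ = ⌈16.647⌉ = 17 payments; the last is £135.55.
Total paid = 16·£208.71 + £135.55 = £3,474.91.
Total interest = total paid − principal = £3,474.91 − £2,821.37 = £653.54.

£653.54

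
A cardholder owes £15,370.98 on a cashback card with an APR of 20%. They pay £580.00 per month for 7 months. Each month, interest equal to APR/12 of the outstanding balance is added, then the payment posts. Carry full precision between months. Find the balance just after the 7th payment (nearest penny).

Monthly rate r = 20%/12 = 1.66667% = 0.0166667.
Each month: B ← B·(1+r) − £580.00.
Month 1: interest £256.18; balance after payment £15,047.16.
Month 2: interest £250.79; balance after payment £14,717.95.
Month 3: interest £245.30; balance after payment £14,383.25.
Month 4: interest £239.72; balance after payment £14,042.97.
Month 5: interest £234.05; balance after payment £13,697.02.
Month 6: interest £228.28; balance after payment £13,345.30.
Month 7: interest £222.42; balance after payment £12,987.72.

£12,987.72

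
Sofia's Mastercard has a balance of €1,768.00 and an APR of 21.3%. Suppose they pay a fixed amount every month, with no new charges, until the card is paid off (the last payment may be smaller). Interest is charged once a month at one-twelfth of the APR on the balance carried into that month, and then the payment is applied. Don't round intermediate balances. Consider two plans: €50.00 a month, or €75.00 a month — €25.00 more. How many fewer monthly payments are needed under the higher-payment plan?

26 fewer payments

Monthly rate r = 21.3%/12 = 1.775% = 0.01775.
At €50.00/mo: n = ⌈−ln(1 − rB₀/P)/ln(1+r)⌉ = 57 payments (last €7.48); total interest = total paid − €1,768.00 = €1,039.48.
At €75.00/mo: 31 payments (last €60.59); total interest €542.59.
Payments saved = 57 − 31 = 26.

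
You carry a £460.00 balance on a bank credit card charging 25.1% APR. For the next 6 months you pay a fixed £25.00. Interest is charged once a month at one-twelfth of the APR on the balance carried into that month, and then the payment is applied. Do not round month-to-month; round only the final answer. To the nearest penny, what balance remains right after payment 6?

£362.77

Monthly rate r = 25.1%/12 = 2.09167% = 0.0209167.
Each month: B ← B·(1+r) − £25.00.
Month 1: interest £9.62; balance after payment £444.62.
Month 2: interest £9.30; balance after payment £428.92.
Month 3: interest £8.97; balance after payment £412.89.
Month 4: interest £8.64; balance after payment £396.53.
Month 5: interest £8.29; balance after payment £379.82.
Month 6: interest £7.94; balance after payment £362.77.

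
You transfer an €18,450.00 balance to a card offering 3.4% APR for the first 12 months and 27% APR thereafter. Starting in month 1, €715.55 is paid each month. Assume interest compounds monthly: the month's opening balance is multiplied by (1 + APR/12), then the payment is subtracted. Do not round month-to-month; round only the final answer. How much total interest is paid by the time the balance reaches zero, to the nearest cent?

€2,822.53

Promo months 1–12 at r₀ = 3.4%/12 = 0.00283333; months 13+ at r₁ = 27%/12 = 0.0225.
After month 12: iterate B ← B·(1+r₀) − €715.55 for 12 months → €10,365.49.
Then at r₁ with €715.55/mo: n₂ = −ln(1 − r₁·B/P)/ln(1+r₁) ≈ 17.73 → 18 more payments.
Total paid = 29·€715.55 + €521.58 = €21,272.53; interest = €21,272.53 − €18,450.00 = €2,822.53.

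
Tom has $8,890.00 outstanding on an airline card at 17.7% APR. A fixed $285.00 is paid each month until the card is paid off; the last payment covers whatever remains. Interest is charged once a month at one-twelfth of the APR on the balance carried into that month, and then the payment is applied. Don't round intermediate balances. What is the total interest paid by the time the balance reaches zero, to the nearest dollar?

Monthly rate r = 17.7%/12 = 1.475% = 0.01475.
Payoff takes n = ⌈−ln(1 − rB₀/P)/ln(1+r)⌉ = ⌈42.095⌉ = 43 payments; the last is $27.22.
Total paid = 42·$285.00 + $27.22 = $11,997.22.
Total interest = total paid − principal = $11,997.22 − $8,890.00 = $3,107.22.

$3,107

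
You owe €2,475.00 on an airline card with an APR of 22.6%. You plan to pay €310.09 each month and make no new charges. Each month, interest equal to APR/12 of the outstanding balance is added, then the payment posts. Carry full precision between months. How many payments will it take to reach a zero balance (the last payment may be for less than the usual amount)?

Monthly rate r = 22.6%/12 = 1.88333% = 0.0188333.
Recurrence: B ← B·(1+r) − €310.09.
Month 1: interest €46.61; balance after payment €2,211.52.
Month 2: interest €41.65; balance after payment €1,943.08.
Closed form: n = −ln(1 − rB₀/P)/ln(1+r) = −ln(0.84968)/ln(1.01883) ≈ 8.730, so the balance reaches zero during payment 9.

9 months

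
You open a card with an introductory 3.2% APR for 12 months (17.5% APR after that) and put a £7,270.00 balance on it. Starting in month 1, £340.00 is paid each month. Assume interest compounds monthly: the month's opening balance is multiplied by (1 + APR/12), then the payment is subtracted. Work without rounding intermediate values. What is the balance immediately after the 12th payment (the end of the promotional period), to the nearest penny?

£3,365.71

Promo months 1–12 at r₀ = 3.2%/12 = 0.00266667; months 13+ at r₁ = 17.5%/12 = 0.0145833.
After month 12: iterate B ← B·(1+r₀) − £340.00 for 12 months → £3,365.71.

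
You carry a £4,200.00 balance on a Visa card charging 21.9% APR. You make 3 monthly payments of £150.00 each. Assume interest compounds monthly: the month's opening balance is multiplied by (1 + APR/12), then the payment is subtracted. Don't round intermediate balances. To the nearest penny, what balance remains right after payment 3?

£3,975.91

Monthly rate r = 21.9%/12 = 1.825% = 0.01825.
Each month: B ← B·(1+r) − £150.00.
Month 1: interest £76.65; balance after payment £4,126.65.
Month 2: interest £75.31; balance after payment £4,051.96.
Month 3: interest £73.95; balance after payment £3,975.91.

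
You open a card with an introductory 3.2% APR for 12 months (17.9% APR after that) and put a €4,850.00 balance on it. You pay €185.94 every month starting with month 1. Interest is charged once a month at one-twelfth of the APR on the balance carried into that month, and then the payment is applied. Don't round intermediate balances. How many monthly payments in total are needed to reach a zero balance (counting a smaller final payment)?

29 payments

Promo months 1–12 at r₀ = 3.2%/12 = 0.00266667; months 13+ at r₁ = 17.9%/12 = 0.0149167.
After month 12: iterate B ← B·(1+r₀) − €185.94 for 12 months → €2,743.20.
Then at r₁ with €185.94/mo: n₂ = −ln(1 − r₁·B/P)/ln(1+r₁) ≈ 16.79 → 17 more payments.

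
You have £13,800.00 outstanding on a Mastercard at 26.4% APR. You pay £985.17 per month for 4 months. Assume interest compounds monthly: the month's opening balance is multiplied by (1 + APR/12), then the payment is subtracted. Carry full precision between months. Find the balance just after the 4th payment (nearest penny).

£10,982.43

Monthly rate r = 26.4%/12 = 2.2% = 0.022.
Each month: B ← B·(1+r) − £985.17.
Month 1: interest £303.60; balance after payment £13,118.43.
Month 2: interest £288.61; balance after payment £12,421.87.
Month 3: interest £273.28; balance after payment £11,709.98.
Month 4: interest £257.62; balance after payment £10,982.43.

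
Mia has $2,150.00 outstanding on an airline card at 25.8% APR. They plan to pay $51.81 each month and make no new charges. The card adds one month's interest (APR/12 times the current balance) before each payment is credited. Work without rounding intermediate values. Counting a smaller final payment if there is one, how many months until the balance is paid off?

105 payments

Monthly rate r = 25.8%/12 = 2.15% = 0.0215.
Recurrence: B ← B·(1+r) − $51.81.
Month 1: interest $46.23; balance after payment $2,144.41.
Month 2: interest $46.10; balance after payment $2,138.71.
Closed form: n = −ln(1 − rB₀/P)/ln(1+r) = −ln(0.1078)/ln(1.0215) ≈ 104.714, so the balance reaches zero during payment 105.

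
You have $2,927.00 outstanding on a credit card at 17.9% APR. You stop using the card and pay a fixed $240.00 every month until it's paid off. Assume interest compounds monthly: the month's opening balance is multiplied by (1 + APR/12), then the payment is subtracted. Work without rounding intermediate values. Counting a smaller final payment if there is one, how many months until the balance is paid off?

Monthly rate r = 17.9%/12 = 1.49167% = 0.0149167.
Recurrence: B ← B·(1+r) − $240.00.
Month 1: interest $43.66; balance after payment $2,730.66.
Month 2: interest $40.73; balance after payment $2,531.39.
Closed form: n = −ln(1 − rB₀/P)/ln(1+r) = −ln(0.81808)/ln(1.01492) ≈ 13.561, so the balance reaches zero during payment 14.

14 months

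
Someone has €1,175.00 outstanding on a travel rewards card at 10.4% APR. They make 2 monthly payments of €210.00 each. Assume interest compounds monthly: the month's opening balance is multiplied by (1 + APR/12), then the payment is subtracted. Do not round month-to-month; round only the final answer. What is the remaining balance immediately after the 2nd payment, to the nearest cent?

€773.63

Monthly rate r = 10.4%/12 = 0.866667% = 0.00866667.
Each month: B ← B·(1+r) − €210.00.
Month 1: interest €10.18; balance after payment €975.18.
Month 2: interest €8.45; balance after payment €773.63.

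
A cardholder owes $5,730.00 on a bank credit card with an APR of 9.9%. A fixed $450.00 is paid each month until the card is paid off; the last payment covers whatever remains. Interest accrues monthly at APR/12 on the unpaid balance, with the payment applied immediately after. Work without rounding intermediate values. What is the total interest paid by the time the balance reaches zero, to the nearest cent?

$349.26

Monthly rate r = 9.9%/12 = 0.825% = 0.00825.
Payoff takes n = ⌈−ln(1 − rB₀/P)/ln(1+r)⌉ = ⌈13.508⌉ = 14 payments; the last is $229.26.
Total paid = 13·$450.00 + $229.26 = $6,079.26.
Total interest = total paid − principal = $6,079.26 − $5,730.00 = $349.26.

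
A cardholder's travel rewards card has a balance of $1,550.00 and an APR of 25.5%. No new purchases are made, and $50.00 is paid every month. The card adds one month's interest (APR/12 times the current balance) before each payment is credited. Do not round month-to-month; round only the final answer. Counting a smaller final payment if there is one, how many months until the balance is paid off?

Monthly rate r = 25.5%/12 = 2.125% = 0.02125.
Recurrence: B ← B·(1+r) − $50.00.
Month 1: interest $32.94; balance after payment $1,532.94.
Month 2: interest $32.57; balance after payment $1,515.51.
Closed form: n = −ln(1 − rB₀/P)/ln(1+r) = −ln(0.34125)/ln(1.02125) ≈ 51.131, so the balance reaches zero during payment 52.

52 payments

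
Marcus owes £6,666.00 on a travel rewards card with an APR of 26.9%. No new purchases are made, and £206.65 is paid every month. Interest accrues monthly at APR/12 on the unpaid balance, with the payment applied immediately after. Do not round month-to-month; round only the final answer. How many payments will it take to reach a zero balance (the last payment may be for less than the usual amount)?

Monthly rate r = 26.9%/12 = 2.24167% = 0.0224167.
Recurrence: B ← B·(1+r) − £206.65.
Month 1: interest £149.43; balance after payment £6,608.78.
Month 2: interest £148.15; balance after payment £6,550.28.
Closed form: n = −ln(1 − rB₀/P)/ln(1+r) = −ln(0.2769)/ln(1.02242) ≈ 57.924, so the balance reaches zero during payment 58.

58 months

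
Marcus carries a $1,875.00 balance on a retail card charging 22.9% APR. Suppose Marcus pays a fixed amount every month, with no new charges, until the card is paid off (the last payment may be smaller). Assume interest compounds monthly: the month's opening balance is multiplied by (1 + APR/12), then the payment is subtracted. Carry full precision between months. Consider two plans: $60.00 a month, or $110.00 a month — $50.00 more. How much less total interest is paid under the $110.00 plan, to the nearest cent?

$589.79

Monthly rate r = 22.9%/12 = 1.90833% = 0.0190833.
At $60.00/mo: n = ⌈−ln(1 − rB₀/P)/ln(1+r)⌉ = 48 payments (last $59.52); total interest = total paid − $1,875.00 = $1,004.52.
At $110.00/mo: 21 payments (last $89.73); total interest $414.73.
Interest saved = $1,004.52 − $414.73 = $589.79.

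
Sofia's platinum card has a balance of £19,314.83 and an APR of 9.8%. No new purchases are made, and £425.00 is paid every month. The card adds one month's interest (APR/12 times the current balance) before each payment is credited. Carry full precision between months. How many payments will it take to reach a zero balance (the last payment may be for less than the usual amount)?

Monthly rate r = 9.8%/12 = 0.816667% = 0.00816667.
Recurrence: B ← B·(1+r) − £425.00.
Month 1: interest £157.74; balance after payment £19,047.57.
Month 2: interest £155.56; balance after payment £18,778.12.
Closed form: n = −ln(1 − rB₀/P)/ln(1+r) = −ln(0.62885)/ln(1.00817) ≈ 57.031, so the balance reaches zero during payment 58.

58 payments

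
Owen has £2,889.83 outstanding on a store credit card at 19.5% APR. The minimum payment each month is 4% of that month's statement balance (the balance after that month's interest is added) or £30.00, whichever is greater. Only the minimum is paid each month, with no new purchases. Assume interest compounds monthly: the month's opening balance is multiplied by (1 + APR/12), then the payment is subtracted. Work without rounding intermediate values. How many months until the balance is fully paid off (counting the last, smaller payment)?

Monthly rate r = 19.5%/12 = 1.625% = 0.01625.
While 4% of the post-interest balance exceeds £30.00, each month B ← (B·(1+r))·(1 − 0.04), i.e. B shrinks by the factor (1+r)·0.96 = 0.9756.
This holds for months 1–56. Entering month 57 the balance is £724.59; 4% of the post-interest balance is now below £30.00, so the flat £30.00 minimum applies from here.
From month 57 a fixed £30.00 at rate r clears £724.59 in 31 more payments. Total: 56 + 31 = 87 months.

87 months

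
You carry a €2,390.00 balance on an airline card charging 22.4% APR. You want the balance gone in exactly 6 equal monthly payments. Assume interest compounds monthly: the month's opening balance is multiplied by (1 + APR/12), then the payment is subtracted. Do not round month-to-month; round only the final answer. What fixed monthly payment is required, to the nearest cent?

€424.76

Monthly rate r = 22.4%/12 = 1.86667% = 0.0186667.
Level-payment amortization: P = B₀·r / (1 − (1+r)^(−n)) = 2390.00·0.0186667 / (1 − 1.01867^(−6)).
Denominator 1 − (1+r)^(−6) = 0.105032161.
P = 44.6133 / 0.105032161 ≈ 424.76.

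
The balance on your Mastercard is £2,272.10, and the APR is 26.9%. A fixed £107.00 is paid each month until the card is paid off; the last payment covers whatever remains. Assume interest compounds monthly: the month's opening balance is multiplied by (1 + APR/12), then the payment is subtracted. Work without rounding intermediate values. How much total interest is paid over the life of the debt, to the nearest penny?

£847.35

Monthly rate r = 26.9%/12 = 2.24167% = 0.0224167.
Payoff takes n = ⌈−ln(1 − rB₀/P)/ln(1+r)⌉ = ⌈29.152⌉ = 30 payments; the last is £16.45.
Total paid = 29·£107.00 + £16.45 = £3,119.45.
Total interest = total paid − principal = £3,119.45 − £2,272.10 = £847.35.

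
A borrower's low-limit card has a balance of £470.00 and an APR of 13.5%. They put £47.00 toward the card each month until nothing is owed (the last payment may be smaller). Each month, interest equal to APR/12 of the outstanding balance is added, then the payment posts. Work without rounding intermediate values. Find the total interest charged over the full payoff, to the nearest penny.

Monthly rate r = 13.5%/12 = 1.125% = 0.01125.
Payoff takes n = ⌈−ln(1 − rB₀/P)/ln(1+r)⌉ = ⌈10.668⌉ = 11 payments; the last is £31.46.
Total paid = 10·£47.00 + £31.46 = £501.46.
Total interest = total paid − principal = £501.46 − £470.00 = £31.46.

£31.46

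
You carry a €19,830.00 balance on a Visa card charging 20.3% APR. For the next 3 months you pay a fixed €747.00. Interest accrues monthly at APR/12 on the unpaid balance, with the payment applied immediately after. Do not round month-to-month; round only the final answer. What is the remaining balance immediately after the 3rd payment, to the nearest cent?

€18,574.37

Monthly rate r = 20.3%/12 = 1.69167% = 0.0169167.
Each month: B ← B·(1+r) − €747.00.
Month 1: interest €335.46; balance after payment €19,418.46.
Month 2: interest €328.50; balance after payment €18,999.95.
Month 3: interest €321.42; balance after payment €18,574.37.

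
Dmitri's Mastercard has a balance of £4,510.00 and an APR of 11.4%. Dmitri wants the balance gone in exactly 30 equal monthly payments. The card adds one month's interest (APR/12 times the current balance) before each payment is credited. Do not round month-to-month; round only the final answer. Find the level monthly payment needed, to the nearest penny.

Monthly rate r = 11.4%/12 = 0.95% = 0.0095.
Level-payment amortization: P = B₀·r / (1 − (1+r)^(−n)) = 4510.00·0.0095 / (1 − 1.0095^(−30)).
Denominator 1 − (1+r)^(−30) = 0.246973428.
P = 42.845 / 0.246973428 ≈ 173.48.

£173.48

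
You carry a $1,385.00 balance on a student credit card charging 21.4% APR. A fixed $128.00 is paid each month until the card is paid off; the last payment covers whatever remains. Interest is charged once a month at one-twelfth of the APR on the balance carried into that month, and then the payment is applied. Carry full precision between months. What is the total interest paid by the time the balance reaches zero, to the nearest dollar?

Monthly rate r = 21.4%/12 = 1.78333% = 0.0178333.
Payoff takes n = ⌈−ln(1 − rB₀/P)/ln(1+r)⌉ = ⌈12.128⌉ = 13 payments; the last is $16.57.
Total paid = 12·$128.00 + $16.57 = $1,552.57.
Total interest = total paid − principal = $1,552.57 − $1,385.00 = $167.57.

$168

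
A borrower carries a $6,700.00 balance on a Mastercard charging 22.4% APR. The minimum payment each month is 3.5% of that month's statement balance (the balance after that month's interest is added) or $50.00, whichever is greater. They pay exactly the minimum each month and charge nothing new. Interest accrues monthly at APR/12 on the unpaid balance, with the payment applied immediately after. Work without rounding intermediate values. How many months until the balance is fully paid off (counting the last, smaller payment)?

Monthly rate r = 22.4%/12 = 1.86667% = 0.0186667.
While 3.5% of the post-interest balance exceeds $50.00, each month B ← (B·(1+r))·(1 − 0.035), i.e. B shrinks by the factor (1+r)·0.965 = 0.98301.
This holds for months 1–92. Entering month 93 the balance is $1,385.29; 3.5% of the post-interest balance is now below $50.00, so the flat $50.00 minimum applies from here.
From month 93 a fixed $50.00 at rate r clears $1,385.29 in 40 more payments. Total: 92 + 40 = 132 months.

132 months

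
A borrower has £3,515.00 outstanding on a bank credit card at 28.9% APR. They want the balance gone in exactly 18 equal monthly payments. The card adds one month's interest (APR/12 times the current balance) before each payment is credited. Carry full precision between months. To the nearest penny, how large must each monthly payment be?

Monthly rate r = 28.9%/12 = 2.40833% = 0.0240833.
Level-payment amortization: P = B₀·r / (1 − (1+r)^(−n)) = 3515.00·0.0240833 / (1 − 1.02408^(−18)).
Denominator 1 − (1+r)^(−18) = 0.34842467.
P = 84.6529 / 0.34842467 ≈ 242.96.

£242.96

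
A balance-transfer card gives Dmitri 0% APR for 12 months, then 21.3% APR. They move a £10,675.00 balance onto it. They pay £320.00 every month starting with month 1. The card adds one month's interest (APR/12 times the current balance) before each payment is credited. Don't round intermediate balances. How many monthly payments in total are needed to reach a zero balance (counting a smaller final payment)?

Promo months 1–12 at r₀ = 0%/12 = 0; months 13+ at r₁ = 21.3%/12 = 0.01775.
After month 12 (no interest yet): B = £10,675.00 − 12·£320.00 = £6,835.00.
Then at r₁ with £320.00/mo: n₂ = −ln(1 − r₁·B/P)/ln(1+r₁) ≈ 27.09 → 28 more payments.

40 months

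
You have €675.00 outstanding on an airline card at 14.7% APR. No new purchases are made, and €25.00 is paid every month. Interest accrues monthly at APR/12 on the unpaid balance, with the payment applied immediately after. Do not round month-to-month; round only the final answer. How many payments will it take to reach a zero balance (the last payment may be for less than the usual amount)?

Monthly rate r = 14.7%/12 = 1.225% = 0.01225.
Recurrence: B ← B·(1+r) − €25.00.
Month 1: interest €8.27; balance after payment €658.27.
Month 2: interest €8.06; balance after payment €641.33.
Closed form: n = −ln(1 − rB₀/P)/ln(1+r) = −ln(0.66925)/ln(1.01225) ≈ 32.984, so the balance reaches zero during payment 33.

33 payments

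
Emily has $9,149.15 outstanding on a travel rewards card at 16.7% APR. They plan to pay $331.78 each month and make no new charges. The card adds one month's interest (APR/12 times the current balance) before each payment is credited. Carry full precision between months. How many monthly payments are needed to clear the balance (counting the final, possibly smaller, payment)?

36 months

Monthly rate r = 16.7%/12 = 1.39167% = 0.0139167.
Recurrence: B ← B·(1+r) − $331.78.
Month 1: interest $127.33; balance after payment $8,944.70.
Month 2: interest $124.48; balance after payment $8,737.40.
Closed form: n = −ln(1 − rB₀/P)/ln(1+r) = −ln(0.61623)/ln(1.01392) ≈ 35.029, so the balance reaches zero during payment 36.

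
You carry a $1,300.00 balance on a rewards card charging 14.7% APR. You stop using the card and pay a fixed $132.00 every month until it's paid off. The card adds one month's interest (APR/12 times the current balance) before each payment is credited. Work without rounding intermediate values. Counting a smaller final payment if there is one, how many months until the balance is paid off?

11 months

Monthly rate r = 14.7%/12 = 1.225% = 0.01225.
Recurrence: B ← B·(1+r) − $132.00.
Month 1: interest $15.92; balance after payment $1,183.92.
Month 2: interest $14.50; balance after payment $1,066.43.
Closed form: n = −ln(1 − rB₀/P)/ln(1+r) = −ln(0.87936)/ln(1.01225) ≈ 10.559, so the balance reaches zero during payment 11.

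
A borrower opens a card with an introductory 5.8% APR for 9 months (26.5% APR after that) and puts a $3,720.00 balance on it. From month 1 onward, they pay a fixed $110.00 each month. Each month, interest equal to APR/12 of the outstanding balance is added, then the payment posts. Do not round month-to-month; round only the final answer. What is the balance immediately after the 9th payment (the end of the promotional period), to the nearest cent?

Promo months 1–9 at r₀ = 5.8%/12 = 0.00483333; months 10+ at r₁ = 26.5%/12 = 0.0220833.
After month 9: iterate B ← B·(1+r₀) − $110.00 for 9 months → $2,875.63.

$2,875.63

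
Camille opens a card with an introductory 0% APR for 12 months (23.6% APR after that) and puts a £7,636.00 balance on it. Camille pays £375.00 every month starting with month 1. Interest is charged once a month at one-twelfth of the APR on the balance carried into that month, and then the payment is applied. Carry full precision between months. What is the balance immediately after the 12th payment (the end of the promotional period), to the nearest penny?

£3,136.00

Promo months 1–12 at r₀ = 0%/12 = 0; months 13+ at r₁ = 23.6%/12 = 0.0196667.
After month 12 (no interest yet): B = £7,636.00 − 12·£375.00 = £3,136.00.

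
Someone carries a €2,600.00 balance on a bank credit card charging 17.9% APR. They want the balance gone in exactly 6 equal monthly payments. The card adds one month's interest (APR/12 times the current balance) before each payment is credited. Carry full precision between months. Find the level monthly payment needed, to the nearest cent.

Monthly rate r = 17.9%/12 = 1.49167% = 0.0149167.
Level-payment amortization: P = B₀·r / (1 − (1+r)^(−n)) = 2600.00·0.0149167 / (1 − 1.01492^(−6)).
Denominator 1 − (1+r)^(−6) = 0.0850071646.
P = 38.7833 / 0.0850071646 ≈ 456.24.

€456.24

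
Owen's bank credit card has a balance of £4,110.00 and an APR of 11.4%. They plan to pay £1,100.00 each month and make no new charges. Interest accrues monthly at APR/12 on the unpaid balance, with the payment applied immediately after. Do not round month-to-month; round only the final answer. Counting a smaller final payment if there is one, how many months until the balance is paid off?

Monthly rate r = 11.4%/12 = 0.95% = 0.0095.
Recurrence: B ← B·(1+r) − £1,100.00.
Month 1: interest £39.05; balance after payment £3,049.05.
Month 2: interest £28.97; balance after payment £1,978.01.
Month 3: interest £18.79; balance after payment £896.80.
Month 4: interest £8.52; balance after payment £0.00.

4 months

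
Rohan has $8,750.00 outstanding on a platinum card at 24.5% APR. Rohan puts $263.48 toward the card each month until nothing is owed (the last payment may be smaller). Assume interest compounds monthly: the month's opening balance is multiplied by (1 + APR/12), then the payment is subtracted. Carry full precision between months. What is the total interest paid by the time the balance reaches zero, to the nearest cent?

$6,024.10

Monthly rate r = 24.5%/12 = 2.04167% = 0.0204167.
Payoff takes n = ⌈−ln(1 − rB₀/P)/ln(1+r)⌉ = ⌈56.072⌉ = 57 payments; the last is $19.22.
Total paid = 56·$263.48 + $19.22 = $14,774.10.
Total interest = total paid − principal = $14,774.10 − $8,750.00 = $6,024.10.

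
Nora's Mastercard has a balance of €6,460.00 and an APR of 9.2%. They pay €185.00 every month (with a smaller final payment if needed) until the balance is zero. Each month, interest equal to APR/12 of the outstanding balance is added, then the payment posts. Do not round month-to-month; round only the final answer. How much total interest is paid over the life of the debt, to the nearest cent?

Monthly rate r = 9.2%/12 = 0.766667% = 0.00766667.
Payoff takes n = ⌈−ln(1 − rB₀/P)/ln(1+r)⌉ = ⌈40.797⌉ = 41 payments; the last is €147.48.
Total paid = 40·€185.00 + €147.48 = €7,547.48.
Total interest = total paid − principal = €7,547.48 − €6,460.00 = €1,087.48.

€1,087.48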